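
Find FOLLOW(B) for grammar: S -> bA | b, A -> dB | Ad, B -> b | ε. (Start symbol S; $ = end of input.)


$ ∈ FOLLOW(S). For each A -> αBβ: add FIRST(β)\{ε} to FOLLOW(B); if β nullable, add FOLLOW(A).
FOLLOW(B) = {$, d}


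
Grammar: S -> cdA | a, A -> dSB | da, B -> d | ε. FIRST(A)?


Per alternative of A: FIRST(dSB) = {d}; FIRST(da) = {d}
FIRST(A) = {d}


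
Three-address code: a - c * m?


Break into single-operator statements:
t1 = c * m
t2 = a - t1


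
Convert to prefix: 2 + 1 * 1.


'*' binds tighter: tree is (+ 2 (* 1 1))
Prefix: + 2 * 1 1


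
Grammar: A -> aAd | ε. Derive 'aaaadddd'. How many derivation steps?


Derivation: A => aAd => aaAdd => aaaAddd => aaaaAdddd => aaaadddd
Steps: 5


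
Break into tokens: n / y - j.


Scan left to right, longest-match per lexeme
Tokens: ID(n), OP(/), ID(y), OP(-), ID(j)


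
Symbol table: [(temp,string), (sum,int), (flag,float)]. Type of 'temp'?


Lookup 'temp' → type string


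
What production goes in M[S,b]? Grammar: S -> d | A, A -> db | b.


For [S, b]: 'b' ∈ FIRST(A)
Entry: S -> A


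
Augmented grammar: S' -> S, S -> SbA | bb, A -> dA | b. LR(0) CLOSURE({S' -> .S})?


Start: S' -> .S
For each item with dot before a nonterminal B, add B -> .γ for every B-production
Closure: [S' -> .S, S -> .SbA, S -> .bb]


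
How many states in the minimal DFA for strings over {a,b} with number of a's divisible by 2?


Track (count of a) mod 2: states 0..1, accept at 0
Minimal DFA: 2 states


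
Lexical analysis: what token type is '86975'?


Pattern: digits only
Type: INTEGER_LITERAL


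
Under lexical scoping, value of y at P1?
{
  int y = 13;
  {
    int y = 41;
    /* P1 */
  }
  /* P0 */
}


y declared in the same block as P1
y = 41


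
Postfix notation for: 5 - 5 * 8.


* has higher precedence, evaluate 5*8 first
Postfix: 5 5 8 * -


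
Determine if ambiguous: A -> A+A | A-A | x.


'x+x-x' has two parse trees (no precedence encoded between + and -)
Ambiguous


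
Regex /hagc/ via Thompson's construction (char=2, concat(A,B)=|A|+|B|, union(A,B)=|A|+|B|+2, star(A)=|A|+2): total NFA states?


Syntax tree has 4 char leaf(s), 0 union(s), 0 star(s)
chars contribute 4×2 = 8; each union adds +2; each star adds +2
Total: 8 + 0 + 0 = 8 states


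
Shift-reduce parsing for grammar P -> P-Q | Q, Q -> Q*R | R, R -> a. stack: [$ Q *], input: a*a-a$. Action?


no handle; shift 'a'
Action: shift


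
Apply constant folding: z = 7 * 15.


7 * 15 = 105 at compile time
Optimized: z = 105


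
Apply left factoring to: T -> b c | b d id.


Common prefix: 'b'
Factored: T -> b T', T' -> c | d id


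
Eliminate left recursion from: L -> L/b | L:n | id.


Left-recursive alternatives: L/b, L:n; non-recursive: id
Introduce L': L -> idL', L' -> /bL' | :nL' | ε


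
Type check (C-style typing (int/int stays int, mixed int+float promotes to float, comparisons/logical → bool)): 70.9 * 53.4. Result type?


Operand types: float * float
Rule: mixed int/float promotes to float; int/int stays int
Result type: float


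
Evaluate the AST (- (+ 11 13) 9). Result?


Evaluate inner: (+ 11 13) = 24
Evaluate root: (- 24 9) = 15
Result: 15


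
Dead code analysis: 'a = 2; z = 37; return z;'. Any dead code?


a is assigned but never read
Dead: 'a = 2'


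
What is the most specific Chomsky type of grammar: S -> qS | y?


Right-linear: every RHS is a terminal or a terminal followed by one nonterminal
Classification: Type 3 (Regular)


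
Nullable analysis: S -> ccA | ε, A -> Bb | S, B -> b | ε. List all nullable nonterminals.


A nonterminal is nullable iff some alternative derives ε (directly, or every symbol in it is nullable)
Nullable: {A, B, S}


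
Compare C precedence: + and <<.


'+' is additive (level 9); '<<' is shift (level 8)
Higher level binds tighter
'+' has higher precedence than '<<'


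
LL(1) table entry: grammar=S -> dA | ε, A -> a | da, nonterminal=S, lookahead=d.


For [S, d]: 'd' ∈ FIRST(dA)
Entry: S -> dA


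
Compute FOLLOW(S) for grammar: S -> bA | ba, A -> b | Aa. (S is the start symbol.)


$ ∈ FOLLOW(S). For each A -> αBβ: add FIRST(β)\{ε} to FOLLOW(B); if β nullable, add FOLLOW(A).
FOLLOW(S) = {$}


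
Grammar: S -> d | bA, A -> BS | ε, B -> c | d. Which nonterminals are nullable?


A nonterminal is nullable iff some alternative derives ε (directly, or every symbol in it is nullable)
Nullable: {A}


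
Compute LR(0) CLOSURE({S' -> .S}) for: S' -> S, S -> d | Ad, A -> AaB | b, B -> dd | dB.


Start: S' -> .S
For each item with dot before a nonterminal B, add B -> .γ for every B-production
Closure: [S' -> .S, S -> .d, S -> .Ad, A -> .AaB, A -> .b]


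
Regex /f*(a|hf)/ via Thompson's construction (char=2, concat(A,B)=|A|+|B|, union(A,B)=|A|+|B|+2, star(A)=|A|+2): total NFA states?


Syntax tree has 4 char leaf(s), 1 union(s), 1 star(s)
chars contribute 4×2 = 8; each union adds +2; each star adds +2
Total: 8 + 2 + 2 = 12 states


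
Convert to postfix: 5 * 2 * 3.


Left to right (same or higher precedence on left)
Postfix: 5 2 * 3 *


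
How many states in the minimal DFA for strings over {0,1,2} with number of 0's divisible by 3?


Track (count of 0) mod 3: states 0..2, accept at 0
Minimal DFA: 3 states


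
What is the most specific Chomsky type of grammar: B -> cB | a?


Right-linear: every RHS is a terminal or a terminal followed by one nonterminal
Classification: Type 3 (Regular)


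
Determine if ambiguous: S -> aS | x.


right-linear, alternatives start with distinct terminals 'a' vs 'x': unique leftmost derivation
Unambiguous


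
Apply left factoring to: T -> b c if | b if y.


Common prefix: 'b'
Factored: T -> b T', T' -> c if | if y


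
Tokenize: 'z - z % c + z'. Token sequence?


Scan left to right, longest-match per lexeme
Tokens: ID(z), OP(-), ID(z), OP(%), ID(c), OP(+), ID(z)


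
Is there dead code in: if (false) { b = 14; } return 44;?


condition is constant false, so the whole block is unreachable
Dead: 'if (false) { b = 14; }'


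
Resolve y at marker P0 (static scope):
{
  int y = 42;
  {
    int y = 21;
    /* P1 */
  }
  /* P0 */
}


y declared in the same block as P0
y = 42


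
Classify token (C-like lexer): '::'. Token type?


Pattern: operator symbol
Type: OPERATOR


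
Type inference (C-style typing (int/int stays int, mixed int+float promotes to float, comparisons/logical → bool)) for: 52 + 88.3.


Operand types: int + float
Rule: mixed int/float promotes to float; int/int stays int
Result type: float


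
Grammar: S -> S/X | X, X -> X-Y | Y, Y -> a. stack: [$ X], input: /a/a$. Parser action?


lookahead ∉ {-} so X won't extend; reduce S -> X
Action: reduce (S -> X)


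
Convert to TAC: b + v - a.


Break into single-operator statements:
t1 = b + v
t2 = t1 - a


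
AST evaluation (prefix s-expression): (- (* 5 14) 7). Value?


Evaluate inner: (* 5 14) = 70
Evaluate root: (- 70 7) = 63
Result: 63


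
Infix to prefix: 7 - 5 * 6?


'*' binds tighter: tree is (- 7 (* 5 6))
Prefix: - 7 * 5 6


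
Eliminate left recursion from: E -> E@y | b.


Left-recursive alternatives: E@y; non-recursive: b
Introduce E': E -> bE', E' -> @yE' | ε


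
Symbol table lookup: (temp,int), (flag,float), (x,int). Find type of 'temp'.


Lookup 'temp' → type int


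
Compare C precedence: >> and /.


'/' is multiplicative (level 10); '>>' is shift (level 8)
Higher level binds tighter
'/' has higher precedence than '>>'


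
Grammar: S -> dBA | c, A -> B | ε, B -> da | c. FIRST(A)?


Per alternative of A: FIRST(B) = {c, d}; FIRST(ε) = {ε}
FIRST(A) = {c, d, ε}


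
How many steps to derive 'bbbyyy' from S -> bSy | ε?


Derivation: S => bSy => bbSyy => bbbSyyy => bbbyyy
Steps: 4


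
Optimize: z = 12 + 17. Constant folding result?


12 + 17 = 29 at compile time
Optimized: z = 29


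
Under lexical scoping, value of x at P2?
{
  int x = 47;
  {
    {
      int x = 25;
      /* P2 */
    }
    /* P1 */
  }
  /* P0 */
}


x declared in the same block as P2
x = 25


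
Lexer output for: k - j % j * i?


Scan left to right, longest-match per lexeme
Tokens: ID(k), OP(-), ID(j), OP(%), ID(j), OP(*), ID(i)


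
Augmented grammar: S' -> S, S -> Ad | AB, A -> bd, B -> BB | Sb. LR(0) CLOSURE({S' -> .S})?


Start: S' -> .S
For each item with dot before a nonterminal B, add B -> .γ for every B-production
Closure: [S' -> .S, S -> .Ad, S -> .AB, A -> .bd]


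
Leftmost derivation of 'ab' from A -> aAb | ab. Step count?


Derivation: A => ab
Steps: 1


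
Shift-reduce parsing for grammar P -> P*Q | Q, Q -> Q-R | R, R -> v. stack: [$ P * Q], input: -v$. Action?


'-' can extend Q; shift to build Q -> Q-R
Action: shift


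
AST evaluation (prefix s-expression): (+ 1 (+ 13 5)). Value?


Evaluate inner: (+ 13 5) = 18
Evaluate root: (+ 1 18) = 19
Result: 19


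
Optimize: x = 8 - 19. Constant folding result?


8 - 19 = -11 at compile time
Optimized: x = -11


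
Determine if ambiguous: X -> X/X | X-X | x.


'x/x-x' has two parse trees (no precedence encoded between / and -)
Ambiguous


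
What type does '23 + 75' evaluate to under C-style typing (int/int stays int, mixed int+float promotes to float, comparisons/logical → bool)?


Operand types: int + int
Rule: mixed int/float promotes to float; int/int stays int
Result type: int


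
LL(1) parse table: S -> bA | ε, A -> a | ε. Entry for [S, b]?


For [S, b]: 'b' ∈ FIRST(bA)
Entry: S -> bA


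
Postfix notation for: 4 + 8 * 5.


* has higher precedence, evaluate 8*5 first
Postfix: 4 8 5 * +


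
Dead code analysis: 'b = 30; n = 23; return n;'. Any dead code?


b is assigned but never read
Dead: 'b = 30'


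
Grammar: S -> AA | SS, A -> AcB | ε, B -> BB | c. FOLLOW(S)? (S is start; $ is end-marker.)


$ ∈ FOLLOW(S). For each A -> αBβ: add FIRST(β)\{ε} to FOLLOW(B); if β nullable, add FOLLOW(A).
FOLLOW(S) = {$, c}


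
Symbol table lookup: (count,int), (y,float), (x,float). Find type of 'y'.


Lookup 'y' → type float


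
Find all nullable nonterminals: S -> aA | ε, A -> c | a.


A nonterminal is nullable iff some alternative derives ε (directly, or every symbol in it is nullable)
Nullable: {S}


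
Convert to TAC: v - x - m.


Break into single-operator statements:
t1 = v - x
t2 = t1 - m


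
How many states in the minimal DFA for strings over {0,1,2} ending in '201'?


Track the longest suffix of input matching a prefix of '201': 4 classes (prefixes of length 0..3)
Minimal DFA: 4 states


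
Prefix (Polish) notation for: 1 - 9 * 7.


'*' binds tighter: tree is (- 1 (* 9 7))
Prefix: - 1 * 9 7


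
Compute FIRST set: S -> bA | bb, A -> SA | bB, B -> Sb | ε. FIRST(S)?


Per alternative of S: FIRST(bA) = {b}; FIRST(bb) = {b}
FIRST(S) = {b}


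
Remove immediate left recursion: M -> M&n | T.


Left-recursive alternatives: M&n; non-recursive: T
Introduce M': M -> TM', M' -> &nM' | ε


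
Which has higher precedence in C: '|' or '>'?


'>' is relational (level 7); '|' is bitwise OR (level 3)
Higher level binds tighter
'>' has higher precedence than '|'


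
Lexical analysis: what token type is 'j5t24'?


Pattern: letter/underscore followed by alphanumerics, not a keyword
Type: IDENTIFIER


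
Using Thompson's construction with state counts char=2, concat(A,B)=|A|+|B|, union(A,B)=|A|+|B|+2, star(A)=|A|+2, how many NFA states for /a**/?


Syntax tree has 1 char leaf(s), 0 union(s), 2 star(s)
chars contribute 1×2 = 2; each union adds +2; each star adds +2
Total: 2 + 0 + 4 = 6 states


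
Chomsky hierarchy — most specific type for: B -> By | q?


Left-linear: every RHS is a terminal or one nonterminal followed by a terminal
Classification: Type 3 (Regular)


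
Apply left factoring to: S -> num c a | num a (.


Common prefix: 'num'
Factored: S -> num S', S' -> c a | a (


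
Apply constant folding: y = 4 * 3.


4 * 3 = 12 at compile time
Optimized: y = 12


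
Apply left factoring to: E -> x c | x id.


Common prefix: 'x'
Factored: E -> x E', E' -> c | id


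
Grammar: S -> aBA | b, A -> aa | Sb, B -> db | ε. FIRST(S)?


Per alternative of S: FIRST(aBA) = {a}; FIRST(b) = {b}
FIRST(S) = {a, b}


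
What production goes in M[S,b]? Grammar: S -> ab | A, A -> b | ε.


For [S, b]: 'b' ∈ FIRST(A)
Entry: S -> A


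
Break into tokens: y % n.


Scan left to right, longest-match per lexeme
Tokens: ID(y), OP(%), ID(n)


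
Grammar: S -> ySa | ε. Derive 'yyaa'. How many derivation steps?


Derivation: S => ySa => yySaa => yyaa
Steps: 3


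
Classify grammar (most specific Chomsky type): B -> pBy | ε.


Single nonterminal LHS, but p^n y^n is not regular
Classification: Type 2 (Context-Free)


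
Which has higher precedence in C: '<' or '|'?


'<' is relational (level 7); '|' is bitwise OR (level 3)
Higher level binds tighter
'<' has higher precedence than '|'


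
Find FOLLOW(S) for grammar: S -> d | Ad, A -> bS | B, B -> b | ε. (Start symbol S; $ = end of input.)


$ ∈ FOLLOW(S). For each A -> αBβ: add FIRST(β)\{ε} to FOLLOW(B); if β nullable, add FOLLOW(A).
FOLLOW(S) = {$, d}


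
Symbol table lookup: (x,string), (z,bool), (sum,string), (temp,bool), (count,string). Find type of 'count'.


Lookup 'count' → type string


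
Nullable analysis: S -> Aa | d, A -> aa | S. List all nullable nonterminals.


A nonterminal is nullable iff some alternative derives ε (directly, or every symbol in it is nullable)
Nullable: {}


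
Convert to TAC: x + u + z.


Break into single-operator statements:
t1 = x + u
t2 = t1 + z


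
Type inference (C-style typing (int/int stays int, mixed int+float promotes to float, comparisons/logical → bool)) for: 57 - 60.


Operand types: int - int
Rule: mixed int/float promotes to float; int/int stays int
Result type: int


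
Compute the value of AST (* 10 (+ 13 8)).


Evaluate inner: (+ 13 8) = 21
Evaluate root: (* 10 21) = 210
Result: 210


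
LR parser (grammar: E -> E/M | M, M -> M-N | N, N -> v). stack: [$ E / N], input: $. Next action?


'N' (not preceded by M-) is the handle for M -> N
Action: reduce (M -> N)


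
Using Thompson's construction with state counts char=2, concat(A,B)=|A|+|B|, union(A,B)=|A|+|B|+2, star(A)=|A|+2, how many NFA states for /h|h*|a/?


Syntax tree has 3 char leaf(s), 2 union(s), 1 star(s)
chars contribute 3×2 = 6; each union adds +2; each star adds +2
Total: 6 + 4 + 2 = 12 states


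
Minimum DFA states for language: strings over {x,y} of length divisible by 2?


Track length mod 2: states 0..1, accept at 0
Minimal DFA: 2 states


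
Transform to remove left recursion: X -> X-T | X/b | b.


Left-recursive alternatives: X-T, X/b; non-recursive: b
Introduce X': X -> bX', X' -> -TX' | /bX' | ε


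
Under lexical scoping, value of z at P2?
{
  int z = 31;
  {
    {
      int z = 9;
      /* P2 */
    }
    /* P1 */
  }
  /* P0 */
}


z declared in the same block as P2
z = 9


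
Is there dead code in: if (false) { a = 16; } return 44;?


condition is constant false, so the whole block is unreachable
Dead: 'if (false) { a = 16; }'


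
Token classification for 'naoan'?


Pattern: letter/underscore followed by alphanumerics, not a keyword
Type: IDENTIFIER


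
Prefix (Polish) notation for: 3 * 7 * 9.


left-to-right (same/higher precedence on left): tree is (* (* 3 7) 9)
Prefix: * * 3 7 9


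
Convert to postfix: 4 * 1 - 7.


Left to right (same or higher precedence on left)
Postfix: 4 1 * 7 -


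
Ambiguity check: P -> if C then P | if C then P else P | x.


dangling else: 'if C then if C then x else x' parses two ways
Ambiguous


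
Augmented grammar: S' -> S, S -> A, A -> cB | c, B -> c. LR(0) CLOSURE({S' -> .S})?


Start: S' -> .S
For each item with dot before a nonterminal B, add B -> .γ for every B-production
Closure: [S' -> .S, S -> .A, A -> .cB, A -> .c]


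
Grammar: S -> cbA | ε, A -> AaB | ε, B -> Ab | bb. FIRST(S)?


Per alternative of S: FIRST(cbA) = {c}; FIRST(ε) = {ε}
FIRST(S) = {c, ε}


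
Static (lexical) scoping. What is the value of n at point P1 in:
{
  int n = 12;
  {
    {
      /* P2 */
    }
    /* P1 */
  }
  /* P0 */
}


P1's block does not declare n; resolves to the enclosing declaration at depth 0
n = 12


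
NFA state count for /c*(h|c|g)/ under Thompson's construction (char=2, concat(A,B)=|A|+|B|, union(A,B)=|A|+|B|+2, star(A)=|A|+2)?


Syntax tree has 4 char leaf(s), 2 union(s), 1 star(s)
chars contribute 4×2 = 8; each union adds +2; each star adds +2
Total: 8 + 4 + 2 = 14 states


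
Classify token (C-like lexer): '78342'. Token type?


Pattern: digits only
Type: INTEGER_LITERAL


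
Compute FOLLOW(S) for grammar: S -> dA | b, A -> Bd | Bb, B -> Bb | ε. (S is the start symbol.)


$ ∈ FOLLOW(S). For each A -> αBβ: add FIRST(β)\{ε} to FOLLOW(B); if β nullable, add FOLLOW(A).
FOLLOW(S) = {$}


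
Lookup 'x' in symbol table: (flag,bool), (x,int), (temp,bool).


Lookup 'x' → type int


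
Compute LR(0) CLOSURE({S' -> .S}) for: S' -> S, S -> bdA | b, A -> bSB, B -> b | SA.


Start: S' -> .S
For each item with dot before a nonterminal B, add B -> .γ for every B-production
Closure: [S' -> .S, S -> .bdA, S -> .b]


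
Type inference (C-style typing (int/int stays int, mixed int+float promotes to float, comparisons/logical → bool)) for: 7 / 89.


Operand types: int / int
Rule: mixed int/float promotes to float; int/int stays int
Result type: int


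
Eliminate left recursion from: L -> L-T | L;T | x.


Left-recursive alternatives: L-T, L;T; non-recursive: x
Introduce L': L -> xL', L' -> -TL' | ;TL' | ε


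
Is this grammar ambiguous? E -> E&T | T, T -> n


precedence layered via separate nonterminal T: deterministic
Unambiguous


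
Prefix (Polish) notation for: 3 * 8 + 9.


left-to-right (same/higher precedence on left): tree is (+ (* 3 8) 9)
Prefix: + * 3 8 9


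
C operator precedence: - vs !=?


'-' is additive (level 9); '!=' is equality (level 6)
Higher level binds tighter
'-' has higher precedence than '!='


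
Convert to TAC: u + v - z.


Break into single-operator statements:
t1 = u + v
t2 = t1 - z


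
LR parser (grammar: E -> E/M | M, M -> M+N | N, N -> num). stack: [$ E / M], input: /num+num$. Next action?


handle 'E/M' on top; lookahead ∈ FOLLOW(E) = {/, $}
Action: reduce (E -> E/M)


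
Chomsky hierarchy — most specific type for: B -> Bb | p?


Left-linear: every RHS is a terminal or one nonterminal followed by a terminal
Classification: Type 3 (Regular)


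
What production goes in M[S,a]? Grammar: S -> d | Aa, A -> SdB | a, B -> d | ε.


For [S, a]: 'a' ∈ FIRST(Aa)
Entry: S -> Aa


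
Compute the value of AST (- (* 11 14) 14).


Evaluate inner: (* 11 14) = 154
Evaluate root: (- 154 14) = 140
Result: 140


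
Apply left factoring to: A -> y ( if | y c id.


Common prefix: 'y'
Factored: A -> y A', A' -> ( if | c id


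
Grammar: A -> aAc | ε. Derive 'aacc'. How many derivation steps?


Derivation: A => aAc => aaAcc => aacc
Steps: 3


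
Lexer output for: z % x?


Scan left to right, longest-match per lexeme
Tokens: ID(z), OP(%), ID(x)


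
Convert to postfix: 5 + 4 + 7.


Left to right (same or higher precedence on left)
Postfix: 5 4 + 7 +


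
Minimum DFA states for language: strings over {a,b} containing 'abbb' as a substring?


KMP-style automaton: 4 progress states + 1 absorbing accept = 5
Minimal DFA: 5 states


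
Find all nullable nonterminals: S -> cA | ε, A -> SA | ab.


A nonterminal is nullable iff some alternative derives ε (directly, or every symbol in it is nullable)
Nullable: {S}


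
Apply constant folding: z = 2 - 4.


2 - 4 = -2 at compile time
Optimized: z = -2


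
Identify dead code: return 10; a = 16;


statement follows a return and is unreachable
Dead: 'a = 16'


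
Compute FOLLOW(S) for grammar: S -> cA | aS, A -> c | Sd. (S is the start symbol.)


$ ∈ FOLLOW(S). For each A -> αBβ: add FIRST(β)\{ε} to FOLLOW(B); if β nullable, add FOLLOW(A).
FOLLOW(S) = {$, d}


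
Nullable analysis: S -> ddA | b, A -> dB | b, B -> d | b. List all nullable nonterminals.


A nonterminal is nullable iff some alternative derives ε (directly, or every symbol in it is nullable)
Nullable: {}


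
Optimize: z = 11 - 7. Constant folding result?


11 - 7 = 4 at compile time
Optimized: z = 4


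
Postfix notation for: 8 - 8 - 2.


Left to right (same or higher precedence on left)
Postfix: 8 8 - 2 -


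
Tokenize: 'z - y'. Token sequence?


Scan left to right, longest-match per lexeme
Tokens: ID(z), OP(-), ID(y)


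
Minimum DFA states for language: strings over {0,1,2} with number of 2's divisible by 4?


Track (count of 2) mod 4: states 0..3, accept at 0
Minimal DFA: 4 states


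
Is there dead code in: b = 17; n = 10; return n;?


b is assigned but never read
Dead: 'b = 17'


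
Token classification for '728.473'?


Pattern: digits with a decimal point
Type: FLOAT_LITERAL


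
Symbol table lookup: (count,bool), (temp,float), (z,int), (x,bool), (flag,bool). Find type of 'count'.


Lookup 'count' → type bool


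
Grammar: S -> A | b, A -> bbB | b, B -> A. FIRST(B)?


Per alternative of B: FIRST(A) = {b}
FIRST(B) = {b}


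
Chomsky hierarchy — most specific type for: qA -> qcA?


LHS has context (more than one symbol) and |LHS| ≤ |RHS|
Classification: Type 1 (Context-Sensitive)


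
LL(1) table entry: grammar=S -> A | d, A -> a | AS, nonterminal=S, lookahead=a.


For [S, a]: 'a' ∈ FIRST(A)
Entry: S -> A


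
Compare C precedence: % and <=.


'%' is multiplicative (level 10); '<=' is relational (level 7)
Higher level binds tighter
'%' has higher precedence than '<='


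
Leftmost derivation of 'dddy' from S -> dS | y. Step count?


Derivation: S => dS => ddS => dddS => dddy
Steps: 4


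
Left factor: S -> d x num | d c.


Common prefix: 'd'
Factored: S -> d S', S' -> x num | c


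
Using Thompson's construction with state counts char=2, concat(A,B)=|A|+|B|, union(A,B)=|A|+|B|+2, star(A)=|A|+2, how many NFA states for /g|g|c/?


Syntax tree has 3 char leaf(s), 2 union(s), 0 star(s)
chars contribute 3×2 = 6; each union adds +2; each star adds +2
Total: 6 + 4 + 0 = 10 states


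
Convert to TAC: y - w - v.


Break into single-operator statements:
t1 = y - w
t2 = t1 - v


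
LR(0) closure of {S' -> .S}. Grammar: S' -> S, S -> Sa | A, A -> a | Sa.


Start: S' -> .S
For each item with dot before a nonterminal B, add B -> .γ for every B-production
Closure: [S' -> .S, S -> .Sa, S -> .A, A -> .a, A -> .Sa]


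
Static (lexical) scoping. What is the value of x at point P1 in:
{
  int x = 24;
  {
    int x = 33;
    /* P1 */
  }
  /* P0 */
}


x declared in the same block as P1
x = 33


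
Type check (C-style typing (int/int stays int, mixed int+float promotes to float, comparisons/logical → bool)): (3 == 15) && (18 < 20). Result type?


Operand types: bool && bool
Rule: logical operators take bool operands and yield bool
Result type: bool


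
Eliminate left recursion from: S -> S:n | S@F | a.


Left-recursive alternatives: S:n, S@F; non-recursive: a
Introduce S': S -> aS', S' -> :nS' | @FS' | ε


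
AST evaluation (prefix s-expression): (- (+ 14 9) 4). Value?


Evaluate inner: (+ 14 9) = 23
Evaluate root: (- 23 4) = 19
Result: 19


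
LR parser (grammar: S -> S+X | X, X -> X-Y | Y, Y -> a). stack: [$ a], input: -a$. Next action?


'a' on top is the handle for Y -> a
Action: reduce (Y -> a)


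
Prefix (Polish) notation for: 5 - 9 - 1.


left-to-right (same/higher precedence on left): tree is (- (- 5 9) 1)
Prefix: - - 5 9 1


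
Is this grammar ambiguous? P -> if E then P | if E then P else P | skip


dangling else: 'if E then if E then skip else skip' parses two ways
Ambiguous


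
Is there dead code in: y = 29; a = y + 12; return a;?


y is read by a's definition; a is returned
No dead code


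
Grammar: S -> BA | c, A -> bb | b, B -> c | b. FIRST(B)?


Per alternative of B: FIRST(c) = {c}; FIRST(b) = {b}
FIRST(B) = {b, c}


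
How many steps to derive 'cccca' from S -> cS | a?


Derivation: S => cS => ccS => cccS => ccccS => cccca
Steps: 5


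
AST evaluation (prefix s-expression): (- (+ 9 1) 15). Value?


Evaluate inner: (+ 9 1) = 10
Evaluate root: (- 10 15) = -5
Result: -5


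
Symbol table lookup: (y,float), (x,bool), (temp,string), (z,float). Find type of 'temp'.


Lookup 'temp' → type string


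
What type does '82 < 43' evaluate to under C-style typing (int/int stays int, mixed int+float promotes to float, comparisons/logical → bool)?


Operand types: int < int
Rule: comparison yields bool
Result type: bool


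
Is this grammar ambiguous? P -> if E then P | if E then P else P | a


dangling else: 'if E then if E then a else a' parses two ways
Ambiguous


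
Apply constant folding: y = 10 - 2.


10 - 2 = 8 at compile time
Optimized: y = 8


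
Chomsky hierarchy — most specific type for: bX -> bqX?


LHS has context (more than one symbol) and |LHS| ≤ |RHS|
Classification: Type 1 (Context-Sensitive)


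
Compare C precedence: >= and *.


'*' is multiplicative (level 10); '>=' is relational (level 7)
Higher level binds tighter
'*' has higher precedence than '>='


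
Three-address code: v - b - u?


Break into single-operator statements:
t1 = v - b
t2 = t1 - u


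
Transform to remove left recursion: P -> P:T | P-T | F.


Left-recursive alternatives: P:T, P-T; non-recursive: F
Introduce P': P -> FP', P' -> :TP' | -TP' | ε


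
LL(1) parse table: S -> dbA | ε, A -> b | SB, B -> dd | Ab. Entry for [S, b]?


For [S, b]: ε is nullable and 'b' ∈ FOLLOW(S)
Entry: S -> ε


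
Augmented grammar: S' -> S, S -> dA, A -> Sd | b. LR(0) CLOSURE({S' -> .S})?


Start: S' -> .S
For each item with dot before a nonterminal B, add B -> .γ for every B-production
Closure: [S' -> .S, S -> .dA]


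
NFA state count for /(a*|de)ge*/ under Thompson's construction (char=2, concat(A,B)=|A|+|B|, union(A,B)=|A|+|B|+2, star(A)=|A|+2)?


Syntax tree has 5 char leaf(s), 1 union(s), 2 star(s)
chars contribute 5×2 = 10; each union adds +2; each star adds +2
Total: 10 + 2 + 4 = 16 states


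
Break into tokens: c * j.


Scan left to right, longest-match per lexeme
Tokens: ID(c), OP(*), ID(j)


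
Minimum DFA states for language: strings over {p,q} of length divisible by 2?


Track length mod 2: states 0..1, accept at 0
Minimal DFA: 2 states


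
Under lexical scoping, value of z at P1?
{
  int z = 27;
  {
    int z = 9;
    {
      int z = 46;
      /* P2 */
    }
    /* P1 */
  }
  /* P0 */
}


z declared in the same block as P1
z = 9


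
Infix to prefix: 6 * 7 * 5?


left-to-right (same/higher precedence on left): tree is (* (* 6 7) 5)
Prefix: * * 6 7 5


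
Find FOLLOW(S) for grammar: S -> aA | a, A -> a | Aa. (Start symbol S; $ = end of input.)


$ ∈ FOLLOW(S). For each A -> αBβ: add FIRST(β)\{ε} to FOLLOW(B); if β nullable, add FOLLOW(A).
FOLLOW(S) = {$}


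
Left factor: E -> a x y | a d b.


Common prefix: 'a'
Factored: E -> a E', E' -> x y | d b


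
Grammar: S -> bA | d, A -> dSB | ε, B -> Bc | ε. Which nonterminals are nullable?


A nonterminal is nullable iff some alternative derives ε (directly, or every symbol in it is nullable)
Nullable: {A, B}


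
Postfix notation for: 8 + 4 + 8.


Left to right (same or higher precedence on left)
Postfix: 8 4 + 8 +


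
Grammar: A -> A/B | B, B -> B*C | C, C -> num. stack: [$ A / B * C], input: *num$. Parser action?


handle 'B*C' on top
Action: reduce (B -> B*C)


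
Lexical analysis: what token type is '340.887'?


Pattern: digits with a decimal point
Type: FLOAT_LITERAL


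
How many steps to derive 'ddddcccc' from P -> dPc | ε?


Derivation: P => dPc => ddPcc => dddPccc => ddddPcccc => ddddcccc
Steps: 5


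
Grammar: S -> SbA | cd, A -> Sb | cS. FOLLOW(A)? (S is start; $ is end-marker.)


$ ∈ FOLLOW(S). For each A -> αBβ: add FIRST(β)\{ε} to FOLLOW(B); if β nullable, add FOLLOW(A).
FOLLOW(A) = {$, b}


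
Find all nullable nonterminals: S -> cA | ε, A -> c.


A nonterminal is nullable iff some alternative derives ε (directly, or every symbol in it is nullable)
Nullable: {S}


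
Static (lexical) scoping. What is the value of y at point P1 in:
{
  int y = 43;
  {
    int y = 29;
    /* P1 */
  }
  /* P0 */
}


y declared in the same block as P1
y = 29


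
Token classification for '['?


Pattern: delimiter/punctuation
Type: PUNCTUATION


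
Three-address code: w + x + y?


Break into single-operator statements:
t1 = w + x
t2 = t1 + y


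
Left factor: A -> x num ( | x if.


Common prefix: 'x'
Factored: A -> x A', A' -> num ( | if


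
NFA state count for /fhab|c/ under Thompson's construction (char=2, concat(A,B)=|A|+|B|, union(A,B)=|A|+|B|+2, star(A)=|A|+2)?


Syntax tree has 5 char leaf(s), 1 union(s), 0 star(s)
chars contribute 5×2 = 10; each union adds +2; each star adds +2
Total: 10 + 2 + 0 = 12 states


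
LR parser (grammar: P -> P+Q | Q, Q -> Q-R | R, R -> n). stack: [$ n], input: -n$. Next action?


'n' on top is the handle for R -> n
Action: reduce (R -> n)


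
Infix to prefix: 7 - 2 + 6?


left-to-right (same/higher precedence on left): tree is (+ (- 7 2) 6)
Prefix: + - 7 2 6


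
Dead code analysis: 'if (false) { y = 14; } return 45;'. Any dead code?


condition is constant false, so the whole block is unreachable
Dead: 'if (false) { y = 14; }'


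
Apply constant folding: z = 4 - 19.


4 - 19 = -15 at compile time
Optimized: z = -15


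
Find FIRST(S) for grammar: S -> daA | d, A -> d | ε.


Per alternative of S: FIRST(daA) = {d}; FIRST(d) = {d}
FIRST(S) = {d}


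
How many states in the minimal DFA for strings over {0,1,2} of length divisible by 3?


Track length mod 3: states 0..2, accept at 0
Minimal DFA: 3 states


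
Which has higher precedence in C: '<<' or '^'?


'<<' is shift (level 8); '^' is bitwise XOR (level 4)
Higher level binds tighter
'<<' has higher precedence than '^'


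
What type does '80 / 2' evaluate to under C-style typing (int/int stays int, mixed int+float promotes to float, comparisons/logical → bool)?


Operand types: int / int
Rule: mixed int/float promotes to float; int/int stays int
Result type: int


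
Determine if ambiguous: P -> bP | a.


right-linear, alternatives start with distinct terminals 'b' vs 'a': unique leftmost derivation
Unambiguous


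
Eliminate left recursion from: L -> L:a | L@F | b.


Left-recursive alternatives: L:a, L@F; non-recursive: b
Introduce L': L -> bL', L' -> :aL' | @FL' | ε


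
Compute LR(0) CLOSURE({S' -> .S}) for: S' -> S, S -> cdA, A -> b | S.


Start: S' -> .S
For each item with dot before a nonterminal B, add B -> .γ for every B-production
Closure: [S' -> .S, S -> .cdA]


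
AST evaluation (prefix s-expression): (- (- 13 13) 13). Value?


Evaluate inner: (- 13 13) = 0
Evaluate root: (- 0 13) = -13
Result: -13


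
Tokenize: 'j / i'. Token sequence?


Scan left to right, longest-match per lexeme
Tokens: ID(j), OP(/), ID(i)


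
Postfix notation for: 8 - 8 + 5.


Left to right (same or higher precedence on left)
Postfix: 8 8 - 5 +


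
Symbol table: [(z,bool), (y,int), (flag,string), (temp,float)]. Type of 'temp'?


Lookup 'temp' → type float


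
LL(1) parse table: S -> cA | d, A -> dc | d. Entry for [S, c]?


For [S, c]: 'c' ∈ FIRST(cA)
Entry: S -> cA


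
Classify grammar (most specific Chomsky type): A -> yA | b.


Right-linear: every RHS is a terminal or a terminal followed by one nonterminal
Classification: Type 3 (Regular)


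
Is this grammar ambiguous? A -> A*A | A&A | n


'n*n&n' has two parse trees (no precedence encoded between * and &)
Ambiguous


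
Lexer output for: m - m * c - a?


Scan left to right, longest-match per lexeme
Tokens: ID(m), OP(-), ID(m), OP(*), ID(c), OP(-), ID(a)


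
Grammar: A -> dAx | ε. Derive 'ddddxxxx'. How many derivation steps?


Derivation: A => dAx => ddAxx => dddAxxx => ddddAxxxx => ddddxxxx
Steps: 5


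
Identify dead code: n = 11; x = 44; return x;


n is assigned but never read
Dead: 'n = 11'


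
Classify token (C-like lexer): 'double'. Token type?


Pattern: reserved word
Type: KEYWORD


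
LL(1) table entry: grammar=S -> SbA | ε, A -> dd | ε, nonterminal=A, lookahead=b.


For [A, b]: ε is nullable and 'b' ∈ FOLLOW(A)
Entry: A -> ε


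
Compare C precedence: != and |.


'!=' is equality (level 6); '|' is bitwise OR (level 3)
Higher level binds tighter
'!=' has higher precedence than '|'


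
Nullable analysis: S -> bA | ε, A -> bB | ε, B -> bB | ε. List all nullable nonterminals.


A nonterminal is nullable iff some alternative derives ε (directly, or every symbol in it is nullable)
Nullable: {A, B, S}


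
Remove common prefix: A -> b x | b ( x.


Common prefix: 'b'
Factored: A -> b A', A' -> x | ( x


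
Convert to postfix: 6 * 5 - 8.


Left to right (same or higher precedence on left)
Postfix: 6 5 * 8 -


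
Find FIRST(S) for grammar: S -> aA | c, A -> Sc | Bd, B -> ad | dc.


Per alternative of S: FIRST(aA) = {a}; FIRST(c) = {c}
FIRST(S) = {a, c}


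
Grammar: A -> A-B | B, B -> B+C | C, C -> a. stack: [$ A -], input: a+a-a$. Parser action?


no handle ('A-' is not any RHS); shift 'a'
Action: shift


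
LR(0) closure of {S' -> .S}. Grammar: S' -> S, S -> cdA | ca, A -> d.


Start: S' -> .S
For each item with dot before a nonterminal B, add B -> .γ for every B-production
Closure: [S' -> .S, S -> .cdA, S -> .ca]


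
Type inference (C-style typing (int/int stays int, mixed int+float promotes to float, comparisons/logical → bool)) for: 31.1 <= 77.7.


Operand types: float <= float
Rule: comparison yields bool
Result type: bool


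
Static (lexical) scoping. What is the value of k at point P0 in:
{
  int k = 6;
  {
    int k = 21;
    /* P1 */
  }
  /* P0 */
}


k declared in the same block as P0
k = 6


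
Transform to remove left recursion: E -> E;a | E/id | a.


Left-recursive alternatives: E;a, E/id; non-recursive: a
Introduce E': E -> aE', E' -> ;aE' | /idE' | ε


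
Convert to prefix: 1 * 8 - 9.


left-to-right (same/higher precedence on left): tree is (- (* 1 8) 9)
Prefix: - * 1 8 9


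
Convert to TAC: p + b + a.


Break into single-operator statements:
t1 = p + b
t2 = t1 + a


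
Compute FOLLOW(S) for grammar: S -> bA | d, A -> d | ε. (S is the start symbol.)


$ ∈ FOLLOW(S). For each A -> αBβ: add FIRST(β)\{ε} to FOLLOW(B); if β nullable, add FOLLOW(A).
FOLLOW(S) = {$}


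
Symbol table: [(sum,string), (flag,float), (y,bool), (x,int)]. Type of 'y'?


Lookup 'y' → type bool


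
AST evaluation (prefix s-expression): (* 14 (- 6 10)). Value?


Evaluate inner: (- 6 10) = -4
Evaluate root: (* 14 -4) = -56
Result: -56


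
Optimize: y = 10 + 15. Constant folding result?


10 + 15 = 25 at compile time
Optimized: y = 25


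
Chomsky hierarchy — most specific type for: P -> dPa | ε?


Single nonterminal LHS, but d^n a^n is not regular
Classification: Type 2 (Context-Free)


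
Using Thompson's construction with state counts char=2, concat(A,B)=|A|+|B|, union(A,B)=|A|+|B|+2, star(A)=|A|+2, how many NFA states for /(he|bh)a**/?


Syntax tree has 5 char leaf(s), 1 union(s), 2 star(s)
chars contribute 5×2 = 10; each union adds +2; each star adds +2
Total: 10 + 2 + 4 = 16 states


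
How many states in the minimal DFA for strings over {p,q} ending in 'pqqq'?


Track the longest suffix of input matching a prefix of 'pqqq': 5 classes (prefixes of length 0..4)
Minimal DFA: 5 states


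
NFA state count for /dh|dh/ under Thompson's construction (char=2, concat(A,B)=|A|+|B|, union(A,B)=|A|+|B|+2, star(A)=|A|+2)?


Syntax tree has 4 char leaf(s), 1 union(s), 0 star(s)
chars contribute 4×2 = 8; each union adds +2; each star adds +2
Total: 8 + 2 + 0 = 10 states


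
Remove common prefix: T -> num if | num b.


Common prefix: 'num'
Factored: T -> num T', T' -> if | b


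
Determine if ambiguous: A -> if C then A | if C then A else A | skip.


dangling else: 'if C then if C then skip else skip' parses two ways
Ambiguous


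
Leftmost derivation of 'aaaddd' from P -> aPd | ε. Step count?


Derivation: P => aPd => aaPdd => aaaPddd => aaaddd
Steps: 4


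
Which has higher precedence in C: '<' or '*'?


'*' is multiplicative (level 10); '<' is relational (level 7)
Higher level binds tighter
'*' has higher precedence than '<'


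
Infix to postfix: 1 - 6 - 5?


Left to right (same or higher precedence on left)
Postfix: 1 6 - 5 -


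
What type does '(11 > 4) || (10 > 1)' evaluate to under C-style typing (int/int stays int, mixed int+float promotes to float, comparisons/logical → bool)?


Operand types: bool || bool
Rule: logical operators take bool operands and yield bool
Result type: bool


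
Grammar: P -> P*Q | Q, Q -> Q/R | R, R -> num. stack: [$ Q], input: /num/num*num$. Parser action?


shift '/' to continue Q -> Q/R
Action: shift


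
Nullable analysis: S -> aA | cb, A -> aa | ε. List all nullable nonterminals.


A nonterminal is nullable iff some alternative derives ε (directly, or every symbol in it is nullable)
Nullable: {A}


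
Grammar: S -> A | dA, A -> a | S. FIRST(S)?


Per alternative of S: FIRST(A) = {a, d}; FIRST(dA) = {d}
FIRST(S) = {a, d}


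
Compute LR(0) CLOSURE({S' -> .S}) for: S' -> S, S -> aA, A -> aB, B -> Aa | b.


Start: S' -> .S
For each item with dot before a nonterminal B, add B -> .γ for every B-production
Closure: [S' -> .S, S -> .aA]


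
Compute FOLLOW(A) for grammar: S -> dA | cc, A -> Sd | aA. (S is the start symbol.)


$ ∈ FOLLOW(S). For each A -> αBβ: add FIRST(β)\{ε} to FOLLOW(B); if β nullable, add FOLLOW(A).
FOLLOW(A) = {$, d}


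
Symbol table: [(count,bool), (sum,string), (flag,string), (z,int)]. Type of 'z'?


Lookup 'z' → type int


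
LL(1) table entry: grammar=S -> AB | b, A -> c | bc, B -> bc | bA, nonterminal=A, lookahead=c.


For [A, c]: 'c' ∈ FIRST(c)
Entry: A -> c


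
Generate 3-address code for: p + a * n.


Break into single-operator statements:
t1 = a * n
t2 = p + t1


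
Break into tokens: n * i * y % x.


Scan left to right, longest-match per lexeme
Tokens: ID(n), OP(*), ID(i), OP(*), ID(y), OP(%), ID(x)


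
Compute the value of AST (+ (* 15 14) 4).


Evaluate inner: (* 15 14) = 210
Evaluate root: (+ 210 4) = 214
Result: 214


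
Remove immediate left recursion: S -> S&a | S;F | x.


Left-recursive alternatives: S&a, S;F; non-recursive: x
Introduce S': S -> xS', S' -> &aS' | ;FS' | ε


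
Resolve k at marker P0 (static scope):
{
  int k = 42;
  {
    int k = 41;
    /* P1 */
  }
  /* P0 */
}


k declared in the same block as P0
k = 42
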